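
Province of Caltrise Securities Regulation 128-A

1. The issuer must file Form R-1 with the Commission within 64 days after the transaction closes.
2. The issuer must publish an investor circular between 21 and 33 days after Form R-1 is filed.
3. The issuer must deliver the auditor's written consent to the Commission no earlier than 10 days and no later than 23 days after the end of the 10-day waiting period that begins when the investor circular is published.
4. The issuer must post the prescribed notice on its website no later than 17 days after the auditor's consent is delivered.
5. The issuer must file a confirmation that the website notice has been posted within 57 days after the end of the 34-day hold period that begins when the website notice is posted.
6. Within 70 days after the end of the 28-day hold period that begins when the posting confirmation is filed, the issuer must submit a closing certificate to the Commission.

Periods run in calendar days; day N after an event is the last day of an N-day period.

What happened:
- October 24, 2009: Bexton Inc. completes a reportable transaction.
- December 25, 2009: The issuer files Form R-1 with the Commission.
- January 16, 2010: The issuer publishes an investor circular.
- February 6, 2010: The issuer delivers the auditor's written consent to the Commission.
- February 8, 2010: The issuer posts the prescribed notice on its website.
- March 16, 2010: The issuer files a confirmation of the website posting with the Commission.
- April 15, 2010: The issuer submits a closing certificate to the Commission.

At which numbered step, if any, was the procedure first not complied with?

Step 1 — counting 64 days from October 24, 2009 (when the transaction closes) gives a deadline of December 27, 2009; completed December 25, 2009, before the deadline.
Step 2 — 21 and 33 days from December 25, 2009 (when Form R-1 is filed) are January 15, 2010 and January 27, 2010 respectively; done January 16, 2010 — within the window.
Step 3 — 10 and 23 days from January 26, 2010 (end of the 10-day waiting period, which began when the investor circular is published on January 16, 2010) are February 5, 2010 and February 18, 2010 respectively; done February 6, 2010, which is between those dates.
Step 4 — counting 17 days from February 6, 2010 (when the auditor's consent is delivered) gives a deadline of February 23, 2010; done February 8, 2010 — timely.
Step 5 — counting 57 days from March 14, 2010 (end of the 34-day hold period, which began when the website notice is posted on February 8, 2010) gives a deadline of May 10, 2010; March 16, 2010 is within that limit.
Step 6 — counting 70 days from April 13, 2010 (end of the 28-day hold period, which began when the posting confirmation is filed on March 16, 2010) gives a deadline of June 22, 2010; completed April 15, 2010, before the deadline.

None — every step was satisfied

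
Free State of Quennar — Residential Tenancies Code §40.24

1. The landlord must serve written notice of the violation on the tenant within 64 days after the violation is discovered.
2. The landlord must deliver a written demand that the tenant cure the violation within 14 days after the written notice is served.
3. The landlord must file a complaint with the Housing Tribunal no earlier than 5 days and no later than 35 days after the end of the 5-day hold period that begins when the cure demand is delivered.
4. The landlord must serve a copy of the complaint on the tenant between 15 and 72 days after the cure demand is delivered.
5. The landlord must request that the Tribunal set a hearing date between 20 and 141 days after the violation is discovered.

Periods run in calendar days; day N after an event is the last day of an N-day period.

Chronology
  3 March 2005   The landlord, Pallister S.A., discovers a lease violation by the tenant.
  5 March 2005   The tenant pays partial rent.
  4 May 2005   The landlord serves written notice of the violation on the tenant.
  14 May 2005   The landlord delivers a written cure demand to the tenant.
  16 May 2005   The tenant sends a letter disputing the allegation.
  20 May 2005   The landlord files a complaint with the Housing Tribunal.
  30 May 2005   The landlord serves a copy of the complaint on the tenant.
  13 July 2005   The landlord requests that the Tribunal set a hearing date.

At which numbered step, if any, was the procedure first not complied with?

(1) due by 3 March 2005 + 64 days = 6 May 2005; completed 4 May 2005, before the deadline.
(2) due by 4 May 2005 + 14 days = 18 May 2005; done 14 May 2005 — timely.
(3) the permitted window runs from 19 May 2005 + 5 = 24 May 2005 to 19 May 2005 + 35 = 23 June 2005; done 20 May 2005 — 4 days before the window opened.

Step 3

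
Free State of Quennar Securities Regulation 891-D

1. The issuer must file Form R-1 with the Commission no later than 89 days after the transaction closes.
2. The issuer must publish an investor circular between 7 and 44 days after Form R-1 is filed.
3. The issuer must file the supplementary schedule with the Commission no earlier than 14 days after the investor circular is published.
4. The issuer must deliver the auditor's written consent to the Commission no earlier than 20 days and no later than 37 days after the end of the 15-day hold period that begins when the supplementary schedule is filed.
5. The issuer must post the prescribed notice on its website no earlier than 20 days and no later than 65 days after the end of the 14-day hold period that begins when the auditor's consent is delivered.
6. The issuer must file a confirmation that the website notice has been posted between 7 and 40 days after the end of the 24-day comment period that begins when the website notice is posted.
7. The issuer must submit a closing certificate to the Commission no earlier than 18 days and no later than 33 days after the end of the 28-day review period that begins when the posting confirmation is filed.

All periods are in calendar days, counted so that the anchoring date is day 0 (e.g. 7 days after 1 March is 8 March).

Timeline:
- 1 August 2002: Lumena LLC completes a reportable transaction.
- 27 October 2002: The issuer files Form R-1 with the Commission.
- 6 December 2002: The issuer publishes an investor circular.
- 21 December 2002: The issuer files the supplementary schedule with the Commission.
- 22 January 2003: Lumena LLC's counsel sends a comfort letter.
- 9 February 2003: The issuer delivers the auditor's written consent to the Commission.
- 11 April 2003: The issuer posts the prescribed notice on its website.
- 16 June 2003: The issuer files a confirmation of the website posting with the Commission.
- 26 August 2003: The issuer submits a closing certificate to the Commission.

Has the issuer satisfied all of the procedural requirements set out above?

No

Step 1: 89 days after 1 August 2002 (when the transaction closes) is 29 October 2002; 27 October 2002 is within that limit.
Step 2: the window is 7–44 days after 27 October 2002 (when Form R-1 is filed), so 3 November 2002 through 10 December 2002; 6 December 2002 falls inside that range.
Step 3: the earliest permitted date is 14 days after 6 December 2002 (when the investor circular is published), i.e. 20 December 2002; 21 December 2002 is on or after that date.
Step 4: the window is 20–37 days after 5 January 2003 (end of the 15-day hold period, which began when the supplementary schedule is filed on 21 December 2002), so 25 January 2003 through 11 February 2003; done 9 February 2003, which is between those dates.
Step 5: the window is 20–65 days after 23 February 2003 (end of the 14-day hold period, which began when the auditor's consent is delivered on 9 February 2003), so 15 March 2003 through 29 April 2003; done 11 April 2003 — within the window.
Step 6: the window is 7–40 days after 5 May 2003 (end of the 24-day comment period, which began when the website notice is posted on 11 April 2003), so 12 May 2003 through 14 June 2003; done 16 June 2003 — 2 days after the window closed.
That is the first point of non-compliance.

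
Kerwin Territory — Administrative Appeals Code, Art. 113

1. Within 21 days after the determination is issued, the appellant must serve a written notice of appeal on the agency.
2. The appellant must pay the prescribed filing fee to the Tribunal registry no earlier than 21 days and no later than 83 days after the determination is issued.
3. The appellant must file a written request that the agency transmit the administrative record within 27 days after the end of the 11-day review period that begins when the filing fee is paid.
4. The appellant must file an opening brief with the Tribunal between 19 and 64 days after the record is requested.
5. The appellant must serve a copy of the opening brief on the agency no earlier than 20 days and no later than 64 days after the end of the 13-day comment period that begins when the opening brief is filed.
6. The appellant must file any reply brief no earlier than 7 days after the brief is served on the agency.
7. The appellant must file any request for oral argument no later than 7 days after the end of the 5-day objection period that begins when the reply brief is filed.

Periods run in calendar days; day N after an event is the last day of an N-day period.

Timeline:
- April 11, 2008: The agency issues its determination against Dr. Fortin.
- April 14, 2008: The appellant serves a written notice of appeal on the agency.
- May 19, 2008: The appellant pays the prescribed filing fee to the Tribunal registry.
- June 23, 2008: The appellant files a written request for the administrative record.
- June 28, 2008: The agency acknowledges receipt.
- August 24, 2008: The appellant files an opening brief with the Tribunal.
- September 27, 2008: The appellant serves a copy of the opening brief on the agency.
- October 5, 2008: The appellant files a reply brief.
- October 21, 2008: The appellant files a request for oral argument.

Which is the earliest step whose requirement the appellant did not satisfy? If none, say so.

Step 1 — counting 21 days from April 11, 2008 (when the determination is issued) gives a deadline of May 2, 2008; completed April 14, 2008, before the deadline.
Step 2 — 21 and 83 days from April 11, 2008 (when the determination is issued) are May 2, 2008 and July 3, 2008 respectively; done May 19, 2008, which is between those dates.
Step 3 — counting 27 days from May 30, 2008 (end of the 11-day review period, which began when the filing fee is paid on May 19, 2008) gives a deadline of June 26, 2008; done June 23, 2008 — timely.
Step 4 — 19 and 64 days from June 23, 2008 (when the record is requested) are July 12, 2008 and August 26, 2008 respectively; August 24, 2008 falls inside that range.
Step 5 — 20 and 64 days from September 6, 2008 (end of the 13-day comment period, which began when the opening brief is filed on August 24, 2008) are September 26, 2008 and November 9, 2008 respectively; September 27, 2008 falls inside that range.
Step 6 — must wait 7 days from September 27, 2008 (when the brief is served on the agency), so not before October 4, 2008; done October 5, 2008 — permitted.
Step 7 — counting 7 days from October 10, 2008 (end of the 5-day objection period, which began when the reply brief is filed on October 5, 2008) gives a deadline of October 17, 2008; not done until October 21, 2008, 4 days after the deadline.

Step 7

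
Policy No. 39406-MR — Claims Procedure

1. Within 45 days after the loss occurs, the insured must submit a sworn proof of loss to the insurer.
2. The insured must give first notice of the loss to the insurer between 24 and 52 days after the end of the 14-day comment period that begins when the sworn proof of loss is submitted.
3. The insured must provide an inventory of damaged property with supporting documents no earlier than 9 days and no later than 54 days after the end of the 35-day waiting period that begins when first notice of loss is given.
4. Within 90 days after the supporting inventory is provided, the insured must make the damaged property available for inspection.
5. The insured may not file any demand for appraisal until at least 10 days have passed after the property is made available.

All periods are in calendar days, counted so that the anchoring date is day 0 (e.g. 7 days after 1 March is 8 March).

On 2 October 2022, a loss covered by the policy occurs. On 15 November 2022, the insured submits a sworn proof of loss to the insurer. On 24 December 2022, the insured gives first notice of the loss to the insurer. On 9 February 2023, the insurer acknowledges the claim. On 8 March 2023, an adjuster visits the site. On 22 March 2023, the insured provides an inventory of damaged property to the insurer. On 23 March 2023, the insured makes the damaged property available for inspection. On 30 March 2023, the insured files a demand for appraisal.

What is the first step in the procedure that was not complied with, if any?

Step 5

Step 1: 45 days after 2 October 2022 (when the loss occurs) is 16 November 2022; completed 15 November 2022, before the deadline.
Step 2: the window is 24–52 days after 29 November 2022 (end of the 14-day comment period, which began when the sworn proof of loss is submitted on 15 November 2022), so 23 December 2022 through 20 January 2023; 24 December 2022 falls inside that range.
Step 3: the window is 9–54 days after 28 January 2023 (end of the 35-day waiting period, which began when first notice of loss is given on 24 December 2022), so 6 February 2023 through 23 March 2023; 22 March 2023 falls inside that range.
Step 4: 90 days after 22 March 2023 (when the supporting inventory is provided) is 20 June 2023; done 23 March 2023 — timely.
Step 5: the earliest permitted date is 10 days after 23 March 2023 (when the property is made available), i.e. 2 April 2023; 30 March 2023 is 3 days before the earliest permitted date.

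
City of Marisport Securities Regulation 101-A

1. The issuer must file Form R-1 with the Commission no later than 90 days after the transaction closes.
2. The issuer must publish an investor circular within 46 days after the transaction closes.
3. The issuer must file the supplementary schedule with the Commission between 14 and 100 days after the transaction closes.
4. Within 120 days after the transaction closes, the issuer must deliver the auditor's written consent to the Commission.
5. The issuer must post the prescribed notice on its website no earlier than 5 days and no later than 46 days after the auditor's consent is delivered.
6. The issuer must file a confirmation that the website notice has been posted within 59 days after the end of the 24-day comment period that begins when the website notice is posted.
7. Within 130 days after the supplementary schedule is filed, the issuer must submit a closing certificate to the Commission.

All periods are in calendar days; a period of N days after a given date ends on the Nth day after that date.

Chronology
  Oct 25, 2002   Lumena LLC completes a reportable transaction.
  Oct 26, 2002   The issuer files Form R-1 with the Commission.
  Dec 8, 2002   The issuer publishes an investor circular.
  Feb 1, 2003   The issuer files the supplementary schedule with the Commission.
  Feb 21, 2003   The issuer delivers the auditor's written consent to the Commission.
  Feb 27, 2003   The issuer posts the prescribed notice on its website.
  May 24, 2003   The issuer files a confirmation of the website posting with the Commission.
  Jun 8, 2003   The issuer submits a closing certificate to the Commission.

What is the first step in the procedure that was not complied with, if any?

(1) due by Oct 25, 2002 + 90 days = Jan 23, 2003; completed Oct 26, 2002, before the deadline.
(2) due by Oct 25, 2002 + 46 days = Dec 10, 2002; completed Dec 8, 2002, before the deadline.
(3) the permitted window runs from Oct 25, 2002 + 14 = Nov 8, 2002 to Oct 25, 2002 + 100 = Feb 2, 2003; Feb 1, 2003 falls inside that range.
(4) due by Oct 25, 2002 + 120 days = Feb 22, 2003; done Feb 21, 2003 — timely.
(5) the permitted window runs from Feb 21, 2003 + 5 = Feb 26, 2003 to Feb 21, 2003 + 46 = Apr 8, 2003; done Feb 27, 2003 — within the window.
(6) due by Mar 23, 2003 + 59 days = May 21, 2003; May 24, 2003 misses that deadline by 3 days.

Step 6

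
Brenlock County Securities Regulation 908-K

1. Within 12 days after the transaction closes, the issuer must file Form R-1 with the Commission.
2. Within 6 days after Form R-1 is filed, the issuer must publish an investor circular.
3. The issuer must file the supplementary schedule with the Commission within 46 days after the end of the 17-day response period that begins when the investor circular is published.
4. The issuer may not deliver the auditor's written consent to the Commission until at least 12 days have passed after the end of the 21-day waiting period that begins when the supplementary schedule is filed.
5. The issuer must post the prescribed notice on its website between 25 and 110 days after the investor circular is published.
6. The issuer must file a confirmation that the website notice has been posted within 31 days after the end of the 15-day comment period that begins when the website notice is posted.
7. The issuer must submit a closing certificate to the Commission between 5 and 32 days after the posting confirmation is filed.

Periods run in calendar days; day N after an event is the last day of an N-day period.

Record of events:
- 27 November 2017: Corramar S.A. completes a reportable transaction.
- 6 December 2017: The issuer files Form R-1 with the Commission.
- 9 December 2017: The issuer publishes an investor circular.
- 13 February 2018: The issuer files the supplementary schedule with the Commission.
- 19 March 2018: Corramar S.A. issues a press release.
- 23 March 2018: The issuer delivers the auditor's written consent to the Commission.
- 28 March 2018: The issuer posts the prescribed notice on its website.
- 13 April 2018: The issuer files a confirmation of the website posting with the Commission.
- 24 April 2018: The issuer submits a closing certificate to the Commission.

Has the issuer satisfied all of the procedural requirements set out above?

(1) due by 27 November 2017 + 12 days = 9 December 2017; 6 December 2017 is within that limit.
(2) due by 6 December 2017 + 6 days = 12 December 2017; done 9 December 2017 — timely.
(3) due by 26 December 2017 + 46 days = 10 February 2018; done 13 February 2018 — 3 days late.

No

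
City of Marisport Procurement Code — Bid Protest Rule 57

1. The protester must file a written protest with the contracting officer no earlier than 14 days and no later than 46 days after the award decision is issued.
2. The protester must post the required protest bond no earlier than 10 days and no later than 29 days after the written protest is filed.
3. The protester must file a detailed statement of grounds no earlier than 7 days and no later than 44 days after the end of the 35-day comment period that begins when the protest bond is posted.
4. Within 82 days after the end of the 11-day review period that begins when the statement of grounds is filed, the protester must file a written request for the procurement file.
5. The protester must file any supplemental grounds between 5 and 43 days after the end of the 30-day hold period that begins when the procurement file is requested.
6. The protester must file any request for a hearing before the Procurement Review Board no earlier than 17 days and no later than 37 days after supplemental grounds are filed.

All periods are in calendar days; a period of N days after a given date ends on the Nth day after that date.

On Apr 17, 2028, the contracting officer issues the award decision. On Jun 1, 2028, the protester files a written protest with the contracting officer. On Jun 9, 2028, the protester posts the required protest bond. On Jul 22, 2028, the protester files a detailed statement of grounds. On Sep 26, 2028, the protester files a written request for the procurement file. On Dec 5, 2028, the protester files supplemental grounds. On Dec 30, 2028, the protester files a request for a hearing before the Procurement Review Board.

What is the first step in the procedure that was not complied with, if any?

Step 1: the window is 14–46 days after Apr 17, 2028 (when the award decision is issued), so May 1, 2028 through Jun 2, 2028; done Jun 1, 2028 — within the window.
Step 2: the window is 10–29 days after Jun 1, 2028 (when the written protest is filed), so Jun 11, 2028 through Jun 30, 2028; Jun 9, 2028 is 2 days too early.

Step 2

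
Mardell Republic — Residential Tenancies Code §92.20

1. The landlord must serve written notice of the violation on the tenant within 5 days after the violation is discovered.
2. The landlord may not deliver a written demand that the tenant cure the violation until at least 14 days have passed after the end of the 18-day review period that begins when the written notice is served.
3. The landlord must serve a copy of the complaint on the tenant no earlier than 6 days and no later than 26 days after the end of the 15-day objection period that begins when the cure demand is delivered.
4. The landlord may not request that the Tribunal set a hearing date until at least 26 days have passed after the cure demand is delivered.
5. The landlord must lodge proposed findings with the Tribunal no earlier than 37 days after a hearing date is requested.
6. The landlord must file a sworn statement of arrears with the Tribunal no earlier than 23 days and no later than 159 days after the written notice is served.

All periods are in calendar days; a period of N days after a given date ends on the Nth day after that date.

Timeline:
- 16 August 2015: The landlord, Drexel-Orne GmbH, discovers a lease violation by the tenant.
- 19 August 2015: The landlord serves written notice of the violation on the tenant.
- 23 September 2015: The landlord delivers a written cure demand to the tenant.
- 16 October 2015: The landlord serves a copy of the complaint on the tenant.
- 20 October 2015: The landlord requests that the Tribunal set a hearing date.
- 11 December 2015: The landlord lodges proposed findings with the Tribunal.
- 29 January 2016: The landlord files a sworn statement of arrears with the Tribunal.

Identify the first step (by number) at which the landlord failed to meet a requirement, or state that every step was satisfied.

Step 6

(1) due by 16 August 2015 + 5 days = 21 August 2015; done 19 August 2015 — timely.
(2) permitted from 6 September 2015 + 14 days = 20 September 2015 onward; done 23 September 2015 — permitted.
(3) the permitted window runs from 8 October 2015 + 6 = 14 October 2015 to 8 October 2015 + 26 = 3 November 2015; done 16 October 2015 — within the window.
(4) permitted from 23 September 2015 + 26 days = 19 October 2015 onward; 20 October 2015 is on or after that date.
(5) permitted from 20 October 2015 + 37 days = 26 November 2015 onward; 11 December 2015 is on or after that date.
(6) the permitted window runs from 19 August 2015 + 23 = 11 September 2015 to 19 August 2015 + 159 = 25 January 2016; done 29 January 2016 — 4 days after the window closed.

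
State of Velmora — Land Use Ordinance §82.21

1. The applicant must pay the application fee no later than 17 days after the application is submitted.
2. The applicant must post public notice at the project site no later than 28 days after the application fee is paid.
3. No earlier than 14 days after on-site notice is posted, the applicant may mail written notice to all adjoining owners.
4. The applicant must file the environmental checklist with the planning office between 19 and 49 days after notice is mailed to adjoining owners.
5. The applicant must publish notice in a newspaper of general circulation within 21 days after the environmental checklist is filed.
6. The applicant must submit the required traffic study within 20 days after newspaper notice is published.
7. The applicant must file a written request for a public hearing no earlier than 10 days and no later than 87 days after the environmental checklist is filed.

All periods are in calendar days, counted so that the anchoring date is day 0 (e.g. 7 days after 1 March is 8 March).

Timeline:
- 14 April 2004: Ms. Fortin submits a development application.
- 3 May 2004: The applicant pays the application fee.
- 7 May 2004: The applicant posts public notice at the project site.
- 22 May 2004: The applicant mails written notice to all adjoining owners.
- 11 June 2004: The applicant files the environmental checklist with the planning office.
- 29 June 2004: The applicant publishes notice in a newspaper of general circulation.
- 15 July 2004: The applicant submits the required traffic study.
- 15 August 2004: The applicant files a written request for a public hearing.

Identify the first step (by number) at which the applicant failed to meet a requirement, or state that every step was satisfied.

Step 1: 17 days after 14 April 2004 (when the application is submitted) is 1 May 2004; not done until 3 May 2004, 2 days after the deadline.

Step 1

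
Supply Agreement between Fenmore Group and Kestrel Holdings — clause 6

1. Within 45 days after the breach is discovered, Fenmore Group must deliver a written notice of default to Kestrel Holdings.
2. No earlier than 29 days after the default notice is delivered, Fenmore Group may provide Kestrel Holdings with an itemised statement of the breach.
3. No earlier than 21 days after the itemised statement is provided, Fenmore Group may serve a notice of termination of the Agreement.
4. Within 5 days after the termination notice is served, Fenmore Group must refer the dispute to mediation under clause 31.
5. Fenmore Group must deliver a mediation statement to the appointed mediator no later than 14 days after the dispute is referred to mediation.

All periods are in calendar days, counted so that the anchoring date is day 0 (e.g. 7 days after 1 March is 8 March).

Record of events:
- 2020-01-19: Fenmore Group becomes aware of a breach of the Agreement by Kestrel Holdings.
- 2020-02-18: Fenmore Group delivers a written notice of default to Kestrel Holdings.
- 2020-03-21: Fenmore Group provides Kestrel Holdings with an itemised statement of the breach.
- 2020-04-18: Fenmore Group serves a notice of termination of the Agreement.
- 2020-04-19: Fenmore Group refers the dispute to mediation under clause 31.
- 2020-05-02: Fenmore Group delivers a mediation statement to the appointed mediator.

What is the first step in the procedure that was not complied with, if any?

None — every step was satisfied

Step 1: 45 days after 2020-01-19 (when the breach is discovered) is 2020-03-04; completed 2020-02-18, before the deadline.
Step 2: the earliest permitted date is 29 days after 2020-02-18 (when the default notice is delivered), i.e. 2020-03-18; done 2020-03-21 — permitted.
Step 3: the earliest permitted date is 21 days after 2020-03-21 (when the itemised statement is provided), i.e. 2020-04-11; 2020-04-18 is on or after that date.
Step 4: 5 days after 2020-04-18 (when the termination notice is served) is 2020-04-23; completed 2020-04-19, before the deadline.
Step 5: 14 days after 2020-04-19 (when the dispute is referred to mediation) is 2020-05-03; done 2020-05-02 — timely.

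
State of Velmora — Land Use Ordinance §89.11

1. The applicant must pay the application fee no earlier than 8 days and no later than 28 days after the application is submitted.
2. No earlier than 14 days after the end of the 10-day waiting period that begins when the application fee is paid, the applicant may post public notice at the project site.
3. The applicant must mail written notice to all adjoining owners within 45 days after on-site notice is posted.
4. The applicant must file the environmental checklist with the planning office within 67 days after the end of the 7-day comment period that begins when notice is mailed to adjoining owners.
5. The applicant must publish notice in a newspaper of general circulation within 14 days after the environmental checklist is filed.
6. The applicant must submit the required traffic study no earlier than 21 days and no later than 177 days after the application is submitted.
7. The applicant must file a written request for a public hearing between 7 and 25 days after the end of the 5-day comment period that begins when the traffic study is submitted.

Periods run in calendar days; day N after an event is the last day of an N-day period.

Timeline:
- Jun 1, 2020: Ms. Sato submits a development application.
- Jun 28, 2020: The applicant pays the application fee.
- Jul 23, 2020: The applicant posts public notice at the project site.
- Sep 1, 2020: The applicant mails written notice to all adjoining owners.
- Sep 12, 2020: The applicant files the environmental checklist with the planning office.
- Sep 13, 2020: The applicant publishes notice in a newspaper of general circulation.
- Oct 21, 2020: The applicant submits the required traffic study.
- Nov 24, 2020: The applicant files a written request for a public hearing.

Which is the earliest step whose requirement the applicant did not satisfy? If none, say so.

(1) the permitted window runs from Jun 1, 2020 + 8 = Jun 9, 2020 to Jun 1, 2020 + 28 = Jun 29, 2020; Jun 28, 2020 falls inside that range.
(2) permitted from Jul 8, 2020 + 14 days = Jul 22, 2020 onward; done Jul 23, 2020, after the minimum wait.
(3) due by Jul 23, 2020 + 45 days = Sep 6, 2020; Sep 1, 2020 is within that limit.
(4) due by Sep 8, 2020 + 67 days = Nov 14, 2020; Sep 12, 2020 is within that limit.
(5) due by Sep 12, 2020 + 14 days = Sep 26, 2020; completed Sep 13, 2020, before the deadline.
(6) the permitted window runs from Jun 1, 2020 + 21 = Jun 22, 2020 to Jun 1, 2020 + 177 = Nov 25, 2020; done Oct 21, 2020 — within the window.
(7) the permitted window runs from Oct 26, 2020 + 7 = Nov 2, 2020 to Oct 26, 2020 + 25 = Nov 20, 2020; Nov 24, 2020 is 4 days past the end of the window.
No need to go further; step 7 was not satisfied.

Step 7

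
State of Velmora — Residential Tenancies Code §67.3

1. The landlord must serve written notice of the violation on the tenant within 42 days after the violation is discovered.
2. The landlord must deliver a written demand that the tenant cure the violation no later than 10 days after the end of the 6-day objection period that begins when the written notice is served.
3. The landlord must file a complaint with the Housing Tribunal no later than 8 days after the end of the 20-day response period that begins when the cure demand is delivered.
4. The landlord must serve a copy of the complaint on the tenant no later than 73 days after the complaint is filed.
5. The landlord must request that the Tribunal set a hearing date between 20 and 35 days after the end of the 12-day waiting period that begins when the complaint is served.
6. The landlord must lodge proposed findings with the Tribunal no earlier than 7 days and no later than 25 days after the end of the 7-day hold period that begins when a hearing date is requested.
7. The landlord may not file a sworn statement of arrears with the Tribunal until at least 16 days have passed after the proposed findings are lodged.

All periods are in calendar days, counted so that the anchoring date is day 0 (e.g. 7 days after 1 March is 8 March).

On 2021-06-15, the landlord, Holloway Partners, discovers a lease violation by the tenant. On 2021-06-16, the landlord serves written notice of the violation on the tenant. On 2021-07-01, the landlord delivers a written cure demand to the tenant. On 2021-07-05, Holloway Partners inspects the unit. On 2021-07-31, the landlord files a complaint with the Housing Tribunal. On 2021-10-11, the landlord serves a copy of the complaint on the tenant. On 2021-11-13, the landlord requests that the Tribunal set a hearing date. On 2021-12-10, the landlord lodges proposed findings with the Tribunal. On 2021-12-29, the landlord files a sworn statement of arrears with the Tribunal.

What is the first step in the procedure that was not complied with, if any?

Step 3

Step 1: 42 days after 2021-06-15 (when the violation is discovered) is 2021-07-27; done 2021-06-16 — timely.
Step 2: 10 days after 2021-06-22 (end of the 6-day objection period, which began when the written notice is served on 2021-06-16) is 2021-07-02; completed 2021-07-01, before the deadline.
Step 3: 8 days after 2021-07-21 (end of the 20-day response period, which began when the cure demand is delivered on 2021-07-01) is 2021-07-29; 2021-07-31 misses that deadline by 2 days.
The procedure was therefore not followed at step 3.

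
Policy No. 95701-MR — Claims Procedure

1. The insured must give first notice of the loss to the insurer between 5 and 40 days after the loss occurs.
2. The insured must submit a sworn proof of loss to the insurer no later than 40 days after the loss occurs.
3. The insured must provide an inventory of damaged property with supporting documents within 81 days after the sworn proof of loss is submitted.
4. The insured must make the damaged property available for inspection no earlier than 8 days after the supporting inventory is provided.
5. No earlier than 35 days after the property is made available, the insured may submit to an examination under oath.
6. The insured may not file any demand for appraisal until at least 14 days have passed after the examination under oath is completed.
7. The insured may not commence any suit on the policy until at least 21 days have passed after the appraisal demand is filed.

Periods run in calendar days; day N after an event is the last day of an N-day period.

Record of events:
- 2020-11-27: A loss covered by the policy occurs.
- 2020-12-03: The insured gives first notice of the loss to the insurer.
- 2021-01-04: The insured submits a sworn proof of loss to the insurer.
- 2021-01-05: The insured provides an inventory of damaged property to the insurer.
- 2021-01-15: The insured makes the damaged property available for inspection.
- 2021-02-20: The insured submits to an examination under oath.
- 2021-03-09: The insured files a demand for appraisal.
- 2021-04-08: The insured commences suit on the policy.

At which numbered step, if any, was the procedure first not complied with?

None — every step was satisfied

Step 1: the window is 5–40 days after 2020-11-27 (when the loss occurs), so 2020-12-02 through 2021-01-06; done 2020-12-03, which is between those dates.
Step 2: 40 days after 2020-11-27 (when the loss occurs) is 2021-01-06; completed 2021-01-04, before the deadline.
Step 3: 81 days after 2021-01-04 (when the sworn proof of loss is submitted) is 2021-03-26; done 2021-01-05 — timely.
Step 4: the earliest permitted date is 8 days after 2021-01-05 (when the supporting inventory is provided), i.e. 2021-01-13; 2021-01-15 is on or after that date.
Step 5: the earliest permitted date is 35 days after 2021-01-15 (when the property is made available), i.e. 2021-02-19; done 2021-02-20, after the minimum wait.
Step 6: the earliest permitted date is 14 days after 2021-02-20 (when the examination under oath is completed), i.e. 2021-03-06; 2021-03-09 is on or after that date.
Step 7: the earliest permitted date is 21 days after 2021-03-09 (when the appraisal demand is filed), i.e. 2021-03-30; done 2021-04-08, after the minimum wait.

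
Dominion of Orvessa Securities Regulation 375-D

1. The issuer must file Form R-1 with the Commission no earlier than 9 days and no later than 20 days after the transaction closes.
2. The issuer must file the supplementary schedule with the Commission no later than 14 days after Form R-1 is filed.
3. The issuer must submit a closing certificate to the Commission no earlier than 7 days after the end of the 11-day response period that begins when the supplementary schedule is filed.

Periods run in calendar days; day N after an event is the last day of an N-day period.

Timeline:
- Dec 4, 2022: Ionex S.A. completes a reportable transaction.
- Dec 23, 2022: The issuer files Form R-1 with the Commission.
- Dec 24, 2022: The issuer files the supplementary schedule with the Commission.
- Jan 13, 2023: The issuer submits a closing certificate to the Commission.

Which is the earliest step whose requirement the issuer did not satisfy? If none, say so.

Step 1: the window is 9–20 days after Dec 4, 2022 (when the transaction closes), so Dec 13, 2022 through Dec 24, 2022; Dec 23, 2022 falls inside that range.
Step 2: 14 days after Dec 23, 2022 (when Form R-1 is filed) is Jan 6, 2023; Dec 24, 2022 is within that limit.
Step 3: the earliest permitted date is 7 days after Jan 4, 2023 (end of the 11-day response period, which began when the supplementary schedule is filed on Dec 24, 2022), i.e. Jan 11, 2023; done Jan 13, 2023, after the minimum wait.

None — every step was satisfied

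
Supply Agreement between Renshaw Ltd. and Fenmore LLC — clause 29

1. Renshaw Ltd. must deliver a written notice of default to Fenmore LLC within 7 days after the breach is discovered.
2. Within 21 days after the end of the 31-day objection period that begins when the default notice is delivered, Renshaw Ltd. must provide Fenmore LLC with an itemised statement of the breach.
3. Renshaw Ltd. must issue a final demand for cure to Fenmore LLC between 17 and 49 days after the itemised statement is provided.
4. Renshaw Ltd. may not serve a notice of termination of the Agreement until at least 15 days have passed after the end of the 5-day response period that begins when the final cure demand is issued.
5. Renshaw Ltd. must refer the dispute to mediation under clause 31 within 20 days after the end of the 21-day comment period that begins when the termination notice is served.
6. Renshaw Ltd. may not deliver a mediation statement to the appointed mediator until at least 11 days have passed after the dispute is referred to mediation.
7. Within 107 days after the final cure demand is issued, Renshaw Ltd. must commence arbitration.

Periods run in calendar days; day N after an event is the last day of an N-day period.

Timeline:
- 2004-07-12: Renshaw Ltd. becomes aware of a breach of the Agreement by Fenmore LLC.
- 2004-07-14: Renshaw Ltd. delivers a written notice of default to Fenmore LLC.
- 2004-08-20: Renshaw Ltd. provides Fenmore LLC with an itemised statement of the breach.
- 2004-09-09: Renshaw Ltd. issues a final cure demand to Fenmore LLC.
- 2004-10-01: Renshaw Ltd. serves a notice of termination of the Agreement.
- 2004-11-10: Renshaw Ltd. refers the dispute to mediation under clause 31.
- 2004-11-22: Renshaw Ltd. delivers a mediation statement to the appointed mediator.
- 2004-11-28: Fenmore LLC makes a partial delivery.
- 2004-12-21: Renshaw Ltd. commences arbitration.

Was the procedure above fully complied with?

Yes

Step 1: 7 days after 2004-07-12 (when the breach is discovered) is 2004-07-19; completed 2004-07-14, before the deadline.
Step 2: 21 days after 2004-08-14 (end of the 31-day objection period, which began when the default notice is delivered on 2004-07-14) is 2004-09-04; completed 2004-08-20, before the deadline.
Step 3: the window is 17–49 days after 2004-08-20 (when the itemised statement is provided), so 2004-09-06 through 2004-10-08; done 2004-09-09 — within the window.
Step 4: the earliest permitted date is 15 days after 2004-09-14 (end of the 5-day response period, which began when the final cure demand is issued on 2004-09-09), i.e. 2004-09-29; 2004-10-01 is on or after that date.
Step 5: 20 days after 2004-10-22 (end of the 21-day comment period, which began when the termination notice is served on 2004-10-01) is 2004-11-11; completed 2004-11-10, before the deadline.
Step 6: the earliest permitted date is 11 days after 2004-11-10 (when the dispute is referred to mediation), i.e. 2004-11-21; done 2004-11-22, after the minimum wait.
Step 7: 107 days after 2004-09-09 (when the final cure demand is issued) is 2004-12-25; 2004-12-21 is within that limit.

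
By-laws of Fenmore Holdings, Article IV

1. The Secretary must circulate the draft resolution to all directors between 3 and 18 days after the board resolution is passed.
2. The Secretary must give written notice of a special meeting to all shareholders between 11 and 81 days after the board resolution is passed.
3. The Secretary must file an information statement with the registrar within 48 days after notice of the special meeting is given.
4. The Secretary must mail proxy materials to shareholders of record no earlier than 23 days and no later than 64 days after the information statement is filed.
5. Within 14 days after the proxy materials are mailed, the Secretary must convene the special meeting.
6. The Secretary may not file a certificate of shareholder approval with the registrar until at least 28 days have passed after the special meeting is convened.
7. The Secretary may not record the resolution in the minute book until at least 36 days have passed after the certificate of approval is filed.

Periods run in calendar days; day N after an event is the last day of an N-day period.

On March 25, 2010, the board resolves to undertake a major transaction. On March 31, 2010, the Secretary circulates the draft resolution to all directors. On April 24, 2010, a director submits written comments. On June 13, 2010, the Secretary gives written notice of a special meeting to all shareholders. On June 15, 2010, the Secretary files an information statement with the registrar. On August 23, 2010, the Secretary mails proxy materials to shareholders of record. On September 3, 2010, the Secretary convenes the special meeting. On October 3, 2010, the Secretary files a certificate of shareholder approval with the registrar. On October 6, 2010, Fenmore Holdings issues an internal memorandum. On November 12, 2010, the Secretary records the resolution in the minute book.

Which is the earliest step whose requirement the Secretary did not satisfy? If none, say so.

Step 4

Step 1 — 3 and 18 days from March 25, 2010 (when the board resolution is passed) are March 28, 2010 and April 12, 2010 respectively; done March 31, 2010, which is between those dates.
Step 2 — 11 and 81 days from March 25, 2010 (when the board resolution is passed) are April 5, 2010 and June 14, 2010 respectively; done June 13, 2010, which is between those dates.
Step 3 — counting 48 days from June 13, 2010 (when notice of the special meeting is given) gives a deadline of July 31, 2010; completed June 15, 2010, before the deadline.
Step 4 — 23 and 64 days from June 15, 2010 (when the information statement is filed) are July 8, 2010 and August 18, 2010 respectively; August 23, 2010 is 5 days past the end of the window.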